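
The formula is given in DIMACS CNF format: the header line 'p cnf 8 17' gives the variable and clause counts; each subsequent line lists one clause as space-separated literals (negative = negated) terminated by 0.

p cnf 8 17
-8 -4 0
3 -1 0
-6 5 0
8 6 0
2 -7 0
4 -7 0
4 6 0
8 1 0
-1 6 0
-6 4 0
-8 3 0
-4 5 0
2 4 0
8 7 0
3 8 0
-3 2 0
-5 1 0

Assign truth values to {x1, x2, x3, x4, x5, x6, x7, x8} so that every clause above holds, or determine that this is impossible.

Branch on x8: set x8 = False.
(x6) alone gives x6 = True.
(x5) alone gives x5 = True.
(x1) alone gives x1 = True.
(x3) alone gives x3 = True.
(x4) alone gives x4 = True.
(x7) alone gives x7 = True.
(x2) alone gives x2 = True.
This assignment satisfies each clause.

x1: True,  x2: True,  x3: True,  x4: True,  x5: True,  x6: True,  x7: True,  x8: False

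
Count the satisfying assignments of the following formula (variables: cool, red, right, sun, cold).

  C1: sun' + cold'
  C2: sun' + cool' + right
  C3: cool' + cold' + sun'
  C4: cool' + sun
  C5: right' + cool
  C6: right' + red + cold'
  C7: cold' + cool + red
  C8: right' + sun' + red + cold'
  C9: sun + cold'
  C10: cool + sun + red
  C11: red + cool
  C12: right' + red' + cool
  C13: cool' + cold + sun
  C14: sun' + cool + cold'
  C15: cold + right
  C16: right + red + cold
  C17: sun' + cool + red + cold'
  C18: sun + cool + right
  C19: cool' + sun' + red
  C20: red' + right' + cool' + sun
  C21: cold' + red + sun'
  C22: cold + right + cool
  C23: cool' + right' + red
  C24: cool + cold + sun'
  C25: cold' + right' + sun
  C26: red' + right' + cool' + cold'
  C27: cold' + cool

1

There are 2^5 = 32 truth assignments over (cool, red, right, sun, cold).
Split on cold. With cold = 1, the clauses containing cold are satisfied and cold' drops from the rest; 0 of the 2^4 = 16 assignments to the other variables satisfy what remains.
With cold = 0, by the same count on the reduced clause set, 1 assignment works.
(One model: cool=T, red=T, right=T, sun=T, cold=F.)
Total: 0 + 1 = 1.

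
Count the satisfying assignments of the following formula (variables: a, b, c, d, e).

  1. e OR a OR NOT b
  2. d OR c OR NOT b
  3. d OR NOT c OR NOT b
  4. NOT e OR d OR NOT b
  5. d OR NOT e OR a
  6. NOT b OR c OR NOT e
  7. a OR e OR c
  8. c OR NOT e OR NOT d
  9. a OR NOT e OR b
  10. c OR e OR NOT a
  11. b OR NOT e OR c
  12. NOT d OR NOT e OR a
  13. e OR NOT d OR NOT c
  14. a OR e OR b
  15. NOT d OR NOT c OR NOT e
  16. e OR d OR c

2

There are 2^5 = 32 truth assignments over (a, b, c, d, e).
Split on b. With b = true, the clauses containing b are satisfied and NOT b drops from the rest; 0 of the 2^4 = 16 assignments to the other variables satisfy what remains.
With b = false, by the same count on the reduced clause set, 2 assignments work.
(One model: a=T, b=F, c=T, d=F, e=F.)
Total: 0 + 2 = 2.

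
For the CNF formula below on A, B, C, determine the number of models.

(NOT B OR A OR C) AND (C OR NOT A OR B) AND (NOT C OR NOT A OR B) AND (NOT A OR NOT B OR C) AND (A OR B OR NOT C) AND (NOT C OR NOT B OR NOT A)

There are 2^3 = 8 truth assignments over (A, B, C).
Check each against the 6 clauses (columns in the order A, B, C):
  F F F  ✓ satisfies all
  F F T  ✗ fails (A OR B OR NOT C)
  F T F  ✗ fails (NOT B OR A OR C)
  F T T  ✓ satisfies all
  T F F  ✗ fails (C OR NOT A OR B)
  T F T  ✗ fails (NOT C OR NOT A OR B)
  T T F  ✗ fails (NOT A OR NOT B OR C)
  T T T  ✗ fails (NOT C OR NOT B OR NOT A)
2 of the 8 rows are models.

2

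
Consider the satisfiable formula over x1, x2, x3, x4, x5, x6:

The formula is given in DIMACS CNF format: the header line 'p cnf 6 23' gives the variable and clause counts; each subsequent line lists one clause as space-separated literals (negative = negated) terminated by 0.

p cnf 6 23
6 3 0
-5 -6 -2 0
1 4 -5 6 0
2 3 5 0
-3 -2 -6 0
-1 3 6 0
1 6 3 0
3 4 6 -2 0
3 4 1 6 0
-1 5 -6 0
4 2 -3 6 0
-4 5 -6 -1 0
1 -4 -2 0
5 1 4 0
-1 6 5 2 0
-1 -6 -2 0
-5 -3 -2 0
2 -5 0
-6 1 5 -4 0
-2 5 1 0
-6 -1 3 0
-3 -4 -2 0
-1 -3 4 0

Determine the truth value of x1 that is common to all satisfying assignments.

False

Suppose x1 = True.
Case x6 = True:
(x5) alone gives x5 = True.
(¬x2) alone gives x2 = False.
Now (x2) is unsatisfied and unit — conflict.
Backtrack on x6: now try x6 = False.
(x3) alone gives x3 = True.
(x4) alone gives x4 = True.
(¬x2) alone gives x2 = False.
(x5) alone gives x5 = True.
Now (¬x5) is unsatisfied and unit — conflict.
Neither x6 = True nor x6 = False works.
So every satisfying assignment has x1 = False.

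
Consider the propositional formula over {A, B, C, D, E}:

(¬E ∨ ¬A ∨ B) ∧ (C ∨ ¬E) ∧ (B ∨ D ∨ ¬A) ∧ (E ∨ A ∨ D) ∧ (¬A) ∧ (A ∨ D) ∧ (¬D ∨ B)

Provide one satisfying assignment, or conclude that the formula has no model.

The clause (¬A) is unit, so A = False.
The clause (D) is unit, so D = True.
The clause (B) is unit, so B = True.
Suppose C = True.
No clause remains; E is free.

A ↦ False; B ↦ True; C ↦ True; D ↦ True; E ↦ True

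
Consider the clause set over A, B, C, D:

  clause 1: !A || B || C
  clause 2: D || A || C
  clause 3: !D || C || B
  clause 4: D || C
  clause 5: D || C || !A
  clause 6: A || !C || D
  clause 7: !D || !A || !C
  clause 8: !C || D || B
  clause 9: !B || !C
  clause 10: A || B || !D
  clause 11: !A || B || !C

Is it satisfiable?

Yes, satisfiable

Try D = true.
Try C = false.
(B) alone gives B = true.
Every clause is now satisfied; A is unconstrained.
A satisfying assignment: A ↦ true, B ↦ true, C ↦ false, D ↦ true.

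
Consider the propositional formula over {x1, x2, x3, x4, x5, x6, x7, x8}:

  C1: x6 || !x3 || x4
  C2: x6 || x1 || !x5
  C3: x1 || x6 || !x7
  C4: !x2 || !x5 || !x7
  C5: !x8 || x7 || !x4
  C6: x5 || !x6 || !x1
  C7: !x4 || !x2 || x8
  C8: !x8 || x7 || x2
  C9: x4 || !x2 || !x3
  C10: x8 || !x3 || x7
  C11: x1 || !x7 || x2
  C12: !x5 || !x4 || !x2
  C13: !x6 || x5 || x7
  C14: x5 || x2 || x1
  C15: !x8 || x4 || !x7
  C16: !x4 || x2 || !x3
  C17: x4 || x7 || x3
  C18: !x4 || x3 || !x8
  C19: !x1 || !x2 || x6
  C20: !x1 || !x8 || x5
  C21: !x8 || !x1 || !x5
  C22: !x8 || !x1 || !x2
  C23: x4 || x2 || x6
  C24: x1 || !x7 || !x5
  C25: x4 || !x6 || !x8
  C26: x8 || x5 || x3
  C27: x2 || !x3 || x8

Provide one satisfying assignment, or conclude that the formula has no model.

x1: true, x2: false, x3: false, x4: true, x5: true, x6: false, x7: false, x8: false

Suppose x6 = false.
Suppose x3 = false.
Suppose x1 = true.
Unit clause (!x2) forces x2 = false.
Unit clause (x4) forces x4 = true.
Unit clause (!x8) forces x8 = false.
Unit clause (x5) forces x5 = true.
No clause remains; x7 is free.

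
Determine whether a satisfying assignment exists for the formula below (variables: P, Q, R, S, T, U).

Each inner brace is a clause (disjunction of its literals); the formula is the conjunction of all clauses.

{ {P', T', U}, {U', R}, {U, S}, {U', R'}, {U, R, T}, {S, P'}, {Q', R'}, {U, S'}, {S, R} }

Case U = 0:
Unit clause (S) forces S = 1.
That conflicts with the unit clause (S').
Undo U and try U = 1.
Unit clause (R) forces R = 1.
That conflicts with the unit clause (R').
Either choice for U ends in contradiction.
No assignment satisfies every clause.

No, unsatisfiable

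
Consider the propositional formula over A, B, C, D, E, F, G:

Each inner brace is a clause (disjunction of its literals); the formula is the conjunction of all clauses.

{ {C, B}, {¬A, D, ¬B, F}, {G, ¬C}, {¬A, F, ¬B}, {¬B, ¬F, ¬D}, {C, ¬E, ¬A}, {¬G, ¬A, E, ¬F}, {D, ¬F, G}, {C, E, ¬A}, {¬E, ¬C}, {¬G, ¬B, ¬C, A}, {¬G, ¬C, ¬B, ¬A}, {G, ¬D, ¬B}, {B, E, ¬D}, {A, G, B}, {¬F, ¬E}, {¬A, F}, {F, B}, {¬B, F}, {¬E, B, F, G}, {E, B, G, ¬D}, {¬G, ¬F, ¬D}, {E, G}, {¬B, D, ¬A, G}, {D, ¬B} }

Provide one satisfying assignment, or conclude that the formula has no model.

A: False, B: False, C: True, D: False, E: False, F: True, G: True

Case C = True:
(G) alone gives G = True.
(¬E) alone gives E = False.
Case A = False:
(¬B) alone gives B = False.
(¬D) alone gives D = False.
(F) alone gives F = True.
This assignment satisfies each clause.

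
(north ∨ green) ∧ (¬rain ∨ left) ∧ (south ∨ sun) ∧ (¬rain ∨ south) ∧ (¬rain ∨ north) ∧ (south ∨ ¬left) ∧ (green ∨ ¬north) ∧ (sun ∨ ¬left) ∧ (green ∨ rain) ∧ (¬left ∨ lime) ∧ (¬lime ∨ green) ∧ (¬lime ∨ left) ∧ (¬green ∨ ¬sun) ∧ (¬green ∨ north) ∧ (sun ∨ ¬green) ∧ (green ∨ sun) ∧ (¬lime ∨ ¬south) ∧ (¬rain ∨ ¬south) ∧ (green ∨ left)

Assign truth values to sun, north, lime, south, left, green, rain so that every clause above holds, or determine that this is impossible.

Case north = True:
(green) alone gives green = True.
(¬sun) alone gives sun = False.
That conflicts with the unit clause (sun).
Undo north and try north = False.
(green) alone gives green = True.
That conflicts with the unit clause (¬green).
Neither north = True nor north = False works.

UNSATISFIABLE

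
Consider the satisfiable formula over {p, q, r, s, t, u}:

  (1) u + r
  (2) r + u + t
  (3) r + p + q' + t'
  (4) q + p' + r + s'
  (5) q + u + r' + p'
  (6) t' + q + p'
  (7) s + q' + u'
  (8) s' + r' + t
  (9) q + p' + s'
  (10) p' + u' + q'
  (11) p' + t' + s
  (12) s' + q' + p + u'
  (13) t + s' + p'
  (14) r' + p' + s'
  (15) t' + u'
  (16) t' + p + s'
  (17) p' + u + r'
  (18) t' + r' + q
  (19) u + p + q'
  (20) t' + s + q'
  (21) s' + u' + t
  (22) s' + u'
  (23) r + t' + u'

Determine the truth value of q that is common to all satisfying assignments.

Suppose q = 1.
Case u = 1:
Unit clause (s) forces s = 1.
Now (s') is unsatisfied and unit — conflict.
That branch fails; take u = 0 instead.
Unit clause (r) forces r = 1.
Unit clause (p') forces p = 0.
Now (p) is unsatisfied and unit — conflict.
Both values of u lead to a conflict.
So every satisfying assignment has q = False.

False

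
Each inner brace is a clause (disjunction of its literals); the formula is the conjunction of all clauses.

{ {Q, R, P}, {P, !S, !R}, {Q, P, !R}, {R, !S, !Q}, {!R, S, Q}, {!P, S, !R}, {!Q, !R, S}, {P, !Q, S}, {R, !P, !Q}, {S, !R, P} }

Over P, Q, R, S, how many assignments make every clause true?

4

There are 2^4 = 16 truth assignments over (P, Q, R, S).
Split on Q. With Q = true, the clauses containing Q are satisfied and !Q drops from the rest; 1 of the 2^3 = 8 assignments to the other variables satisfy what remains.
With Q = false, by the same count on the reduced clause set, 3 assignments work.
(One model: P=T, Q=F, R=F, S=F.)
Total: 1 + 3 = 4.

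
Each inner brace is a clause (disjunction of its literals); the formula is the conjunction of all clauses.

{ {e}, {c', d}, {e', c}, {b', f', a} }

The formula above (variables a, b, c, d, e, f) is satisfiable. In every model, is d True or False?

True

Suppose d = 0.
From the singleton clause (e), e = 1.
From the singleton clause (c'), c = 0.
Now (c) is unsatisfied and unit — conflict.
So every satisfying assignment has d = True.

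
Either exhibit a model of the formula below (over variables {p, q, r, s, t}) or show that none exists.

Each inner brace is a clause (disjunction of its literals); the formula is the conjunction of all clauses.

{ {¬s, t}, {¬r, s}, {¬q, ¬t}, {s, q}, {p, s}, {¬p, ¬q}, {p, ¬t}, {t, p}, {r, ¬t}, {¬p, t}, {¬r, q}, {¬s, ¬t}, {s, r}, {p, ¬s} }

UNSATISFIABLE

Try s = False.
From the singleton clause (¬r), r = False.
Now (r) is unsatisfied and unit — conflict.
That branch fails; take s = True instead.
From the singleton clause (t), t = True.
Now (¬t) is unsatisfied and unit — conflict.
Neither s = True nor s = False works.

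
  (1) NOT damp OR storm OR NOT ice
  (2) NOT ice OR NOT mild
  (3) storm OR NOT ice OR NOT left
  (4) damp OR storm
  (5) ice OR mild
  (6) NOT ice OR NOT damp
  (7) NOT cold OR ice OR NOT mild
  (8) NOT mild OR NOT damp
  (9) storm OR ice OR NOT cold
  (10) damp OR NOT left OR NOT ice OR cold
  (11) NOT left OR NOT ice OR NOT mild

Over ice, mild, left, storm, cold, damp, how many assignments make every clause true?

5

There are 2^6 = 64 truth assignments over (ice, mild, left, storm, cold, damp).
Split on cold. With cold = true, the clauses containing cold are satisfied and NOT cold drops from the rest; 2 of the 2^5 = 32 assignments to the other variables satisfy what remains.
With cold = false, by the same count on the reduced clause set, 3 assignments work.
Total: 2 + 3 = 5.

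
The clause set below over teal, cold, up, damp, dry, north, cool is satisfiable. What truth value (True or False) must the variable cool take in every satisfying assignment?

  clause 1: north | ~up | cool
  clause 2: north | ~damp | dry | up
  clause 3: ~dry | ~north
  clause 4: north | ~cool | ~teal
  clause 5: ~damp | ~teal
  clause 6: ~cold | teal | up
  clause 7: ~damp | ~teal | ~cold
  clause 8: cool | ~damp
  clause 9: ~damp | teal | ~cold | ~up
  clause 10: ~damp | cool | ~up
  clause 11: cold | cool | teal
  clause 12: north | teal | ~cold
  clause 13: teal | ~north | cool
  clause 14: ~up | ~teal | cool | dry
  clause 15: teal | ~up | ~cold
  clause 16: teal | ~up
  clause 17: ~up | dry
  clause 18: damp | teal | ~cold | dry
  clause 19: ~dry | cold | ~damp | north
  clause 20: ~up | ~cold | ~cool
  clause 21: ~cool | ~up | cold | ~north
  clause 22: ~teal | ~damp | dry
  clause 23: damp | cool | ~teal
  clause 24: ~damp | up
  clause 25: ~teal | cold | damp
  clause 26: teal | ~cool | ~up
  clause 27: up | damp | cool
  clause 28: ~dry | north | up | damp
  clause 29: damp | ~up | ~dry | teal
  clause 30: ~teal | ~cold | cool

Suppose cool = 0.
Unit clause (~damp) forces damp = 0.
Unit clause (~teal) forces teal = 0.
Unit clause (cold) forces cold = 1.
Unit clause (up) forces up = 1.
That conflicts with the unit clause (~up).
So every satisfying assignment has cool = True.

True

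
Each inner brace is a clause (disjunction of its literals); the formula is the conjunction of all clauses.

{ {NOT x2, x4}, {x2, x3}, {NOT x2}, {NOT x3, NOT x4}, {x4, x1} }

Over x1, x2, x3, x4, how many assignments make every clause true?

1

There are 2^4 = 16 truth assignments over (x1, x2, x3, x4).
Check each against the 5 clauses (columns in the order x1, x2, x3, x4):
  F F F F  ✗ fails (x2 OR x3)
  F F F T  ✗ fails (x2 OR x3)
  F F T F  ✗ fails (x4 OR x1)
  F F T T  ✗ fails (NOT x3 OR NOT x4)
  F T F F  ✗ fails (NOT x2 OR x4)
  F T F T  ✗ fails (NOT x2)
  F T T F  ✗ fails (NOT x2 OR x4)
  F T T T  ✗ fails (NOT x2)
  T F F F  ✗ fails (x2 OR x3)
  T F F T  ✗ fails (x2 OR x3)
  T F T F  ✓ satisfies all
  T F T T  ✗ fails (NOT x3 OR NOT x4)
  T T F F  ✗ fails (NOT x2 OR x4)
  T T F T  ✗ fails (NOT x2)
  T T T F  ✗ fails (NOT x2 OR x4)
  T T T T  ✗ fails (NOT x2)
1 of the 16 rows is a model.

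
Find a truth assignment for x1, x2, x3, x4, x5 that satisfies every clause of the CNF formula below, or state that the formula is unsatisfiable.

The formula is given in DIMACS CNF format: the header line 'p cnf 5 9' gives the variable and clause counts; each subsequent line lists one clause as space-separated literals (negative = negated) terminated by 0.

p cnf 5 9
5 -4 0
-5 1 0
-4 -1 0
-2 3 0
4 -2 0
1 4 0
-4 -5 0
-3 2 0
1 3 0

Suppose x5 = True.
From the singleton clause (x1), x1 = True.
From the singleton clause (¬x4), x4 = False.
From the singleton clause (¬x2), x2 = False.
From the singleton clause (¬x3), x3 = False.
All clauses are satisfied.

x1=True, x2=False, x3=False, x4=False, x5=True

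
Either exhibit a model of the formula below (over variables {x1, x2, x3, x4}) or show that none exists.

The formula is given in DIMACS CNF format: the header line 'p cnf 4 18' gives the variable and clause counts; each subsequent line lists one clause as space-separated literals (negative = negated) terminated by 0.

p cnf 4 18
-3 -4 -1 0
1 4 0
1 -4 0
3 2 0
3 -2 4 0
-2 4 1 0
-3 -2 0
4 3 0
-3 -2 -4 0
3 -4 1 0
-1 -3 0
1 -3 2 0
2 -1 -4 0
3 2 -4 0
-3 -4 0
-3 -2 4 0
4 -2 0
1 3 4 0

Suppose x1 = True.
From the singleton clause (¬x3), x3 = False.
From the singleton clause (x2), x2 = True.
From the singleton clause (x4), x4 = True.
All clauses are satisfied.

x1: True, x2: True, x3: False, x4: True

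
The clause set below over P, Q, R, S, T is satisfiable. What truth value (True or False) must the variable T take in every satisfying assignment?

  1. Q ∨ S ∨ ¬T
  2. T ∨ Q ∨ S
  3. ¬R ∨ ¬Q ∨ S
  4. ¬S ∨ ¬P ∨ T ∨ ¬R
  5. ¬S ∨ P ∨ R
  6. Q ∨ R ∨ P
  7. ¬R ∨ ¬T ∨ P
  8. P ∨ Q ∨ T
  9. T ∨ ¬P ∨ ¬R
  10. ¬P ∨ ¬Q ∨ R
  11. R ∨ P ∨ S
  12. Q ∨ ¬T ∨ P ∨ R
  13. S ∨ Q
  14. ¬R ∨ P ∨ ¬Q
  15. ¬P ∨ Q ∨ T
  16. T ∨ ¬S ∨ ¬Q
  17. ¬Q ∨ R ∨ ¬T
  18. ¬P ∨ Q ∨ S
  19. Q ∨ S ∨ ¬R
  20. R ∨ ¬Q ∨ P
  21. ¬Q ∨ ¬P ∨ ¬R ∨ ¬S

True

Suppose T = False.
Branch on Q: set Q = True.
From the singleton clause (¬S), S = False.
From the singleton clause (¬R), R = False.
From the singleton clause (¬P), P = False.
Now (P) is unsatisfied and unit — conflict.
So Q must be the other value — set Q = False.
From the singleton clause (S), S = True.
From the singleton clause (P), P = True.
Now (¬P) is unsatisfied and unit — conflict.
Either choice for Q ends in contradiction.
So every satisfying assignment has T = True.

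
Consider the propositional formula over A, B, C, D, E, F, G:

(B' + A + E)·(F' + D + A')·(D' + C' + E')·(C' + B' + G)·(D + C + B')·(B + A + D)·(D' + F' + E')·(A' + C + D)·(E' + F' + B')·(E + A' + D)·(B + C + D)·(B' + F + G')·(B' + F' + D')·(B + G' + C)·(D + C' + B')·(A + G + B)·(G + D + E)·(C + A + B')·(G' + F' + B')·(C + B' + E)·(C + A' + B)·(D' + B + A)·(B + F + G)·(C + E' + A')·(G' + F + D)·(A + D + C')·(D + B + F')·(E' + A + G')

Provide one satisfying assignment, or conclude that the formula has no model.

Case B = 0:
Case A = 1:
Unit clause (C) forces C = 1.
Case F = 0:
Unit clause (G) forces G = 1.
Unit clause (D) forces D = 1.
Unit clause (E') forces E = 0.
Every clause now holds.

A=1, B=0, C=1, D=1, E=0, F=0, G=1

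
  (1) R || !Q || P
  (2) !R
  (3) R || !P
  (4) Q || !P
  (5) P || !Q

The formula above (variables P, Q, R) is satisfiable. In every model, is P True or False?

Suppose P = true.
From the singleton clause (!R), R = false.
But (R) is also a unit clause — contradiction.
So every satisfying assignment has P = False.

False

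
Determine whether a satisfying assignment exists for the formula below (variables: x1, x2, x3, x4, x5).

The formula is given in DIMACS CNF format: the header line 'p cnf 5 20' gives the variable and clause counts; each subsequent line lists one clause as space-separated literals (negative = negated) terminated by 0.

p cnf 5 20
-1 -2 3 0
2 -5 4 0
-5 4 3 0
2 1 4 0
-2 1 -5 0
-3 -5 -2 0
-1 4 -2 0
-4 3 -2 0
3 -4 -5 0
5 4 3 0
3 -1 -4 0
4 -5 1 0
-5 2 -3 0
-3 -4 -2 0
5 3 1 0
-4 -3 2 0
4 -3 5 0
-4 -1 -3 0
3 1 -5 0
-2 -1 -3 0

Suppose x1 = False.
Suppose x2 = True.
(¬x5) alone gives x5 = False.
(x3) alone gives x3 = True.
(¬x4) alone gives x4 = False.
Now (x4) is unsatisfied and unit — conflict.
That branch fails; take x2 = False instead.
(x4) alone gives x4 = True.
(¬x3) alone gives x3 = False.
(¬x5) alone gives x5 = False.
Now (x5) is unsatisfied and unit — conflict.
Both values of x2 lead to a conflict.
That branch fails; take x1 = True instead.
Suppose x2 = False.
Suppose x5 = False.
Suppose x4 = True.
(x3) alone gives x3 = True.
Now (¬x3) is unsatisfied and unit — conflict.
That branch fails; take x4 = False instead.
(x3) alone gives x3 = True.
Now (¬x3) is unsatisfied and unit — conflict.
Both values of x4 lead to a conflict.
That branch fails; take x5 = True instead.
(x4) alone gives x4 = True.
(x3) alone gives x3 = True.
Now (¬x3) is unsatisfied and unit — conflict.
Both values of x5 lead to a conflict.
That branch fails; take x2 = True instead.
(x3) alone gives x3 = True.
Now (¬x3) is unsatisfied and unit — conflict.
Both values of x2 lead to a conflict.
Both values of x1 lead to a conflict.
No assignment satisfies every clause.

No, unsatisfiable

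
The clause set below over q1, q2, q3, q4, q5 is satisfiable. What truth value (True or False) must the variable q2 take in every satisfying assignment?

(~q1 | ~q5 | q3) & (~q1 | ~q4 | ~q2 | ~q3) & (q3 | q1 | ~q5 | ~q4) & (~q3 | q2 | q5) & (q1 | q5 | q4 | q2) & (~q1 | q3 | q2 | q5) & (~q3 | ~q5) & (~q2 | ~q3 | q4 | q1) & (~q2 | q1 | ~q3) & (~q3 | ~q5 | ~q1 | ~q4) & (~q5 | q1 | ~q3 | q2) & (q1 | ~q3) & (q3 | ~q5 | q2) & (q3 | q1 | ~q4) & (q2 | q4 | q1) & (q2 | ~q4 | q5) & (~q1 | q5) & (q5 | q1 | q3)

True

Suppose q2 = 0.
Suppose q3 = 0.
Unit clause (~q5) forces q5 = 0.
Unit clause (~q1) forces q1 = 0.
Now (q1) is unsatisfied and unit — conflict.
So q3 must be the other value — set q3 = 1.
Unit clause (q5) forces q5 = 1.
Now (~q5) is unsatisfied and unit — conflict.
Either choice for q3 ends in contradiction.
So every satisfying assignment has q2 = True.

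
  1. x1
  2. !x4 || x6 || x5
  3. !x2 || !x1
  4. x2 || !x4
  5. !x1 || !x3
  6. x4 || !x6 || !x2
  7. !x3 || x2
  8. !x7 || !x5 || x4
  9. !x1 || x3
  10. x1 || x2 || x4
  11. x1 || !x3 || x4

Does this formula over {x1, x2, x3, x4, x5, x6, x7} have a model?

No, unsatisfiable

(x1) alone gives x1 = true.
(!x2) alone gives x2 = false.
(!x4) alone gives x4 = false.
(!x3) alone gives x3 = false.
Now (x3) is unsatisfied and unit — conflict.
No assignment satisfies every clause.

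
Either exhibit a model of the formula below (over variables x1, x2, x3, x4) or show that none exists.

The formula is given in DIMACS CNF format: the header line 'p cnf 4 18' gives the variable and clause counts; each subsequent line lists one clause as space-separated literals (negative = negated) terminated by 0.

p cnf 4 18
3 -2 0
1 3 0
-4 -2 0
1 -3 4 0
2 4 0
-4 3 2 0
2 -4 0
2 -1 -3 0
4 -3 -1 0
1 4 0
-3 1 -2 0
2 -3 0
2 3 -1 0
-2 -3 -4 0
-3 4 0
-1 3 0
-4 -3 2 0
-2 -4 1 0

UNSATISFIABLE

Case x3 = True:
From the singleton clause (x2), x2 = True.
From the singleton clause (¬x4), x4 = False.
Now (x4) is unsatisfied and unit — conflict.
So x3 must be the other value — set x3 = False.
From the singleton clause (¬x2), x2 = False.
From the singleton clause (x1), x1 = True.
Now (¬x1) is unsatisfied and unit — conflict.
Both values of x3 lead to a conflict.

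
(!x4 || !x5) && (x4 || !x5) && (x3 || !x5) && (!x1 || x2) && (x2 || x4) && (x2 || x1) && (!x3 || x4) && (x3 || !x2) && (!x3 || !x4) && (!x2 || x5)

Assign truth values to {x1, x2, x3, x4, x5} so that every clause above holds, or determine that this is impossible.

Case x4 = false:
Unit clause (!x5) forces x5 = false.
Unit clause (x2) forces x2 = true.
That conflicts with the unit clause (!x2).
Backtrack on x4: now try x4 = true.
Unit clause (!x5) forces x5 = false.
Unit clause (!x3) forces x3 = false.
Unit clause (!x2) forces x2 = false.
Unit clause (!x1) forces x1 = false.
That conflicts with the unit clause (x1).
Either choice for x4 ends in contradiction.

UNSATISFIABLE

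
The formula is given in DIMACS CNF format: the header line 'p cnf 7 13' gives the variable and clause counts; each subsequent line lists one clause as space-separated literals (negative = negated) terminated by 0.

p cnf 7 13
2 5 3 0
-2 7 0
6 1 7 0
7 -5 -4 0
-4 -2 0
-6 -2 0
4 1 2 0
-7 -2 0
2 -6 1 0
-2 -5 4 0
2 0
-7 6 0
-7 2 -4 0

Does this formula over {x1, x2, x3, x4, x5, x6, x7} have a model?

The clause (x2) is unit, so x2 = True.
The clause (x7) is unit, so x7 = True.
That conflicts with the unit clause (¬x7).
No assignment satisfies every clause.

No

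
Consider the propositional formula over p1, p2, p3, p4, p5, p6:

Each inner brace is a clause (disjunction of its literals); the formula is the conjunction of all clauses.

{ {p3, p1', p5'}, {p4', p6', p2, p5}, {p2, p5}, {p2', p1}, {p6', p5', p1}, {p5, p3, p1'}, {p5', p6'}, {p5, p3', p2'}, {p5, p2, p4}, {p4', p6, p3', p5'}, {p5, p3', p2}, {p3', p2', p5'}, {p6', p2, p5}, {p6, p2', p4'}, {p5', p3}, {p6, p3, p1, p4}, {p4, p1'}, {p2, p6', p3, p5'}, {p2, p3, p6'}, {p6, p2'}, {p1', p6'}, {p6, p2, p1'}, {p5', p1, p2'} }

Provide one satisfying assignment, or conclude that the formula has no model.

Suppose p2 = 0.
Unit clause (p5) forces p5 = 1.
Unit clause (p6') forces p6 = 0.
Unit clause (p3) forces p3 = 1.
Unit clause (p4') forces p4 = 0.
Unit clause (p1') forces p1 = 0.
This assignment satisfies each clause.

p1: 0; p2: 0; p3: 1; p4: 0; p5: 1; p6: 0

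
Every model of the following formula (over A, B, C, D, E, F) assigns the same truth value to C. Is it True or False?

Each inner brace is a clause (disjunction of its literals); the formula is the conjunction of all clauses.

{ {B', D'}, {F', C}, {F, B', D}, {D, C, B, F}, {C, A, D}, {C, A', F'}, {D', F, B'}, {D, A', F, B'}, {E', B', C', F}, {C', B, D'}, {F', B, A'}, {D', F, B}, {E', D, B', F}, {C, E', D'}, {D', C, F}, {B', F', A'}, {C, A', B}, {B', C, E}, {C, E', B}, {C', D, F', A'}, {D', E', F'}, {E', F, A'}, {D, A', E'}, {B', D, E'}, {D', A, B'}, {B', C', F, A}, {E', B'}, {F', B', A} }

Suppose C = 0.
From the singleton clause (F'), F = 0.
From the singleton clause (D'), D = 0.
From the singleton clause (B'), B = 0.
Now (B) is unsatisfied and unit — conflict.
So every satisfying assignment has C = True.

True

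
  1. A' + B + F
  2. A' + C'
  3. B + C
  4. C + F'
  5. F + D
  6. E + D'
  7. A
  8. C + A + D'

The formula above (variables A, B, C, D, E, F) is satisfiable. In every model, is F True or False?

Suppose F = 1.
(C) alone gives C = 1.
(A') alone gives A = 0.
That conflicts with the unit clause (A).
So every satisfying assignment has F = False.

False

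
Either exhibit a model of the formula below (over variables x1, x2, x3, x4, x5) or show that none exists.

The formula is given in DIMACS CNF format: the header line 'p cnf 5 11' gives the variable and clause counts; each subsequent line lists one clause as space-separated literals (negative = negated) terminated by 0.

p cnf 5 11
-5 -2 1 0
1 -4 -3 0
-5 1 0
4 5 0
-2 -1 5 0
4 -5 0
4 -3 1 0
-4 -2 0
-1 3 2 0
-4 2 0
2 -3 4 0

UNSATISFIABLE

Branch on x5: set x5 = False.
The clause (x4) is unit, so x4 = True.
The clause (¬x2) is unit, so x2 = False.
That conflicts with the unit clause (x2).
Backtrack on x5: now try x5 = True.
The clause (x1) is unit, so x1 = True.
The clause (x4) is unit, so x4 = True.
The clause (¬x2) is unit, so x2 = False.
That conflicts with the unit clause (x2).
Both values of x5 lead to a conflict.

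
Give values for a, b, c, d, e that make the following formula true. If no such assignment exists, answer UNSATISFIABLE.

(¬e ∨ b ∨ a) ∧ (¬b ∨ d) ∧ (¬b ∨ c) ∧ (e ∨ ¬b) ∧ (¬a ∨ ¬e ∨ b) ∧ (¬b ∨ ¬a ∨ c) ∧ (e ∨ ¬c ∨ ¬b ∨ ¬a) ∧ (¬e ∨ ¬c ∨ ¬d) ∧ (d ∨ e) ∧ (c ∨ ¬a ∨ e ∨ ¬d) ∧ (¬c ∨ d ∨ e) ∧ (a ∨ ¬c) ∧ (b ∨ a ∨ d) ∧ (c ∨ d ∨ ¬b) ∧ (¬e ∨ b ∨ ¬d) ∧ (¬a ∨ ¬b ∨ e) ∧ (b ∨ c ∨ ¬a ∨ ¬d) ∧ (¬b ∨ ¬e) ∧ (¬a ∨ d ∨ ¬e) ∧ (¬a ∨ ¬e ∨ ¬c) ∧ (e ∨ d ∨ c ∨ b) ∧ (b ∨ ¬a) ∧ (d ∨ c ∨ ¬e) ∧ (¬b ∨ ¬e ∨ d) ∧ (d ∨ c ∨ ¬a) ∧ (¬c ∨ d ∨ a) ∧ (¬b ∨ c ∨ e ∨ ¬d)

Try b = False.
(¬a) alone gives a = False.
(¬e) alone gives e = False.
(d) alone gives d = True.
(¬c) alone gives c = False.
Every clause now holds.

a ↦ False, b ↦ False, c ↦ False, d ↦ True, e ↦ False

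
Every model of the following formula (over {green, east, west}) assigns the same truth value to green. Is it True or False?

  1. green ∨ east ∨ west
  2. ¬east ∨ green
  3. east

True

Suppose green = False.
(¬east) alone gives east = False.
But (east) is also a unit clause — contradiction.
So every satisfying assignment has green = True.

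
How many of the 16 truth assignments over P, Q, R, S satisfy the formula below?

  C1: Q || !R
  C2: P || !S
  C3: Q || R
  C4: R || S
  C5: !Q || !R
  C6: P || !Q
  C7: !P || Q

There are 2^4 = 16 truth assignments over (P, Q, R, S).
Check each against the 7 clauses (columns in the order P, Q, R, S):
  F F F F  ✗ fails (Q || R)
  F F F T  ✗ fails (P || !S)
  F F T F  ✗ fails (Q || !R)
  F F T T  ✗ fails (Q || !R)
  F T F F  ✗ fails (R || S)
  F T F T  ✗ fails (P || !S)
  F T T F  ✗ fails (!Q || !R)
  F T T T  ✗ fails (P || !S)
  T F F F  ✗ fails (Q || R)
  T F F T  ✗ fails (Q || R)
  T F T F  ✗ fails (Q || !R)
  T F T T  ✗ fails (Q || !R)
  T T F F  ✗ fails (R || S)
  T T F T  ✓ satisfies all
  T T T F  ✗ fails (!Q || !R)
  T T T T  ✗ fails (!Q || !R)
1 of the 16 rows is a model.

1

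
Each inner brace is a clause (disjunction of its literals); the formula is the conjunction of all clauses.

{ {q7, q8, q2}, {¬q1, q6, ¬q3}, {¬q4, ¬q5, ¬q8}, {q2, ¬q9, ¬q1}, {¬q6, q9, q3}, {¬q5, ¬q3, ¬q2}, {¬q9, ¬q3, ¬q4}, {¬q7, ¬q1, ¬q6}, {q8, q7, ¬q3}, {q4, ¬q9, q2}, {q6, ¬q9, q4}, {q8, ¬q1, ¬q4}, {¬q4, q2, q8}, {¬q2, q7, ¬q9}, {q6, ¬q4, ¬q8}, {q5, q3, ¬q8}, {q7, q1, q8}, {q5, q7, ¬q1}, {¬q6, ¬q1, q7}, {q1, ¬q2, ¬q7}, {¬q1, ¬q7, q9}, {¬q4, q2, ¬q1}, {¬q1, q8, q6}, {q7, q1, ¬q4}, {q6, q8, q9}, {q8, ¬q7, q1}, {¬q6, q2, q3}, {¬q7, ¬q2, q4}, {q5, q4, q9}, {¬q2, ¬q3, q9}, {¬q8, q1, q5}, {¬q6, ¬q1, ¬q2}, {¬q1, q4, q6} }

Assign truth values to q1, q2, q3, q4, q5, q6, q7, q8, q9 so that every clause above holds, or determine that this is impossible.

q1=False, q2=False, q3=True, q4=False, q5=True, q6=False, q7=True, q8=True, q9=False

Branch on q7: set q7 = True.
Branch on q1: set q1 = False.
(¬q2) alone gives q2 = False.
(q8) alone gives q8 = True.
(q5) alone gives q5 = True.
(¬q4) alone gives q4 = False.
(¬q9) alone gives q9 = False.
Branch on q6: set q6 = False.
All clauses hold; q3 can take either value.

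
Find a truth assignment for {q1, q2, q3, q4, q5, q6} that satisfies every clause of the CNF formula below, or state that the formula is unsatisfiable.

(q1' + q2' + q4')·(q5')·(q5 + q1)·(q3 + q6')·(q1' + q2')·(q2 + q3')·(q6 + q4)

Unit clause (q5') forces q5 = 0.
Unit clause (q1) forces q1 = 1.
Unit clause (q2') forces q2 = 0.
Unit clause (q3') forces q3 = 0.
Unit clause (q6') forces q6 = 0.
Unit clause (q4) forces q4 = 1.
Every clause now holds.

q1=1, q2=0, q3=0, q4=1, q5=0, q6=0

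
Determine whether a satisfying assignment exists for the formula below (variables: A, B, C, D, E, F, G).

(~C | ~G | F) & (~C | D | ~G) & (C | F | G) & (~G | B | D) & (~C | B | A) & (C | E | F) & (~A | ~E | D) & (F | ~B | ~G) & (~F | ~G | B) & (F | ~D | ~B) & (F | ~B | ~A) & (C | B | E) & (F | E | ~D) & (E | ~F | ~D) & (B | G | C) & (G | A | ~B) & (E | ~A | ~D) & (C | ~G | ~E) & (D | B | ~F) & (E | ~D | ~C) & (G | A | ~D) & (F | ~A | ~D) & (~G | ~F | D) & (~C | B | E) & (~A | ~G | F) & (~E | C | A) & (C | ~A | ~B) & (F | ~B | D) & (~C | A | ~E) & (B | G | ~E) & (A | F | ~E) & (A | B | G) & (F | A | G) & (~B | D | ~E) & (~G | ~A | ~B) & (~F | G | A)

Branch on C: set C = 1.
Branch on G: set G = 0.
Branch on B: set B = 1.
The clause (A) is unit, so A = 1.
The clause (F) is unit, so F = 1.
Branch on E: set E = 0.
The clause (~D) is unit, so D = 0.
This assignment satisfies each clause.
A satisfying assignment: A ↦ 1, B ↦ 1, C ↦ 1, D ↦ 0, E ↦ 0, F ↦ 1, G ↦ 0.

Yes, satisfiable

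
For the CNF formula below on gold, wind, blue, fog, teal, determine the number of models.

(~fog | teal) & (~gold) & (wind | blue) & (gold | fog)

3

There are 2^5 = 32 truth assignments over (gold, wind, blue, fog, teal).
Split on teal. With teal = 1, the clauses containing teal are satisfied and ~teal drops from the rest; 3 of the 2^4 = 16 assignments to the other variables satisfy what remains.
With teal = 0, by the same count on the reduced clause set, 0 assignments work.
Total: 3 + 0 = 3.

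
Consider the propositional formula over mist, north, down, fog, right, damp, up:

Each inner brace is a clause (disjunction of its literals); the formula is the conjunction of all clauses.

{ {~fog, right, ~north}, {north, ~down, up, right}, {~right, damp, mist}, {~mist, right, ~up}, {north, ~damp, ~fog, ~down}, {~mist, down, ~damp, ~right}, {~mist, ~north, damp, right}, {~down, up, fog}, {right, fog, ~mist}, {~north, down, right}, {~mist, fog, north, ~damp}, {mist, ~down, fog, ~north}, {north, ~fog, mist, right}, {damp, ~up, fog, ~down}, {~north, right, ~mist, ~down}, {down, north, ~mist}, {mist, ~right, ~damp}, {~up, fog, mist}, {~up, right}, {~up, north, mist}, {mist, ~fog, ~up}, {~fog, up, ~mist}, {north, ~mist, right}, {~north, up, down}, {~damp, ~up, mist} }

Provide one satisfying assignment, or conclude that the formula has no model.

Branch on up: set up = 0.
Branch on down: set down = 0.
The clause (~north) is unit, so north = 0.
The clause (~mist) is unit, so mist = 0.
Branch on right: set right = 0.
The clause (~fog) is unit, so fog = 0.
Every clause is now satisfied; damp is unconstrained.

mist ↦ 0; north ↦ 0; down ↦ 0; fog ↦ 0; right ↦ 0; damp ↦ 0; up ↦ 0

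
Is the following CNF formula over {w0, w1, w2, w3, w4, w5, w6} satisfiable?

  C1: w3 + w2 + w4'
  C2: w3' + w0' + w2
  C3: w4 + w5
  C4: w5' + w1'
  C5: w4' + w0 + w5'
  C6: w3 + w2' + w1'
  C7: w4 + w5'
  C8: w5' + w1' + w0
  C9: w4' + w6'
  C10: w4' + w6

Suppose w4 = 1.
From the singleton clause (w6'), w6 = 0.
Now (w6) is unsatisfied and unit — conflict.
So w4 must be the other value — set w4 = 0.
From the singleton clause (w5), w5 = 1.
Now (w5') is unsatisfied and unit — conflict.
Both values of w4 lead to a conflict.
No assignment satisfies every clause.

No, unsatisfiable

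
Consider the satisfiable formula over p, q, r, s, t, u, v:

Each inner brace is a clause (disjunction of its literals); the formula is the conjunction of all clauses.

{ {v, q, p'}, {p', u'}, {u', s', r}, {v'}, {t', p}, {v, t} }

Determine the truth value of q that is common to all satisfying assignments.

Suppose q = 0.
(v') alone gives v = 0.
(p') alone gives p = 0.
(t') alone gives t = 0.
But (t) is also a unit clause — contradiction.
So every satisfying assignment has q = True.

True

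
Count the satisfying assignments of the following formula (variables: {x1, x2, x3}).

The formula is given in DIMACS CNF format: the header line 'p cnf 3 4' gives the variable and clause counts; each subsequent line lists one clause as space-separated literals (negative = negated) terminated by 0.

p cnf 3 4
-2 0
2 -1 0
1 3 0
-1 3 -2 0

There are 2^3 = 8 truth assignments over (x1, x2, x3).
Check each against the 4 clauses (columns in the order x1, x2, x3):
  F F F  ✗ fails (x1 ∨ x3)
  F F T  ✓ satisfies all
  F T F  ✗ fails (¬x2)
  F T T  ✗ fails (¬x2)
  T F F  ✗ fails (x2 ∨ ¬x1)
  T F T  ✗ fails (x2 ∨ ¬x1)
  T T F  ✗ fails (¬x2)
  T T T  ✗ fails (¬x2)
1 of the 8 rows is a model.

1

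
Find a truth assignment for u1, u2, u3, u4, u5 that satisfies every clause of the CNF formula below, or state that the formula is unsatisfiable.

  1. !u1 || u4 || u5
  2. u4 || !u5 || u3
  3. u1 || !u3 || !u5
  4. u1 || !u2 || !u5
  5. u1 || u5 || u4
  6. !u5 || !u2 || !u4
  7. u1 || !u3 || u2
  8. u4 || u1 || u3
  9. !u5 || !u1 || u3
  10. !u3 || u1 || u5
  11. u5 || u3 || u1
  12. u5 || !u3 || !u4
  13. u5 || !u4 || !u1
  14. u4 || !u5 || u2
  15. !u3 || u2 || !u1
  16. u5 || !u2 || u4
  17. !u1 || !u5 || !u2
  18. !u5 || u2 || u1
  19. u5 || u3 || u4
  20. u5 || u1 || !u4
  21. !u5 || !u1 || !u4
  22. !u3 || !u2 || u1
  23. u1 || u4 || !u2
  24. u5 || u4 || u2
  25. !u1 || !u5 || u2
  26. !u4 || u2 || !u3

UNSATISFIABLE

Try u1 = false.
Try u3 = false.
(u4) alone gives u4 = true.
(u5) alone gives u5 = true.
(!u2) alone gives u2 = false.
Now (u2) is unsatisfied and unit — conflict.
Backtrack on u3: now try u3 = true.
(!u5) alone gives u5 = false.
Now (u5) is unsatisfied and unit — conflict.
Either choice for u3 ends in contradiction.
Backtrack on u1: now try u1 = true.
Try u4 = true.
(u5) alone gives u5 = true.
Now (!u5) is unsatisfied and unit — conflict.
Backtrack on u4: now try u4 = false.
(u5) alone gives u5 = true.
(u3) alone gives u3 = true.
(u2) alone gives u2 = true.
Now (!u2) is unsatisfied and unit — conflict.
Either choice for u4 ends in contradiction.
Either choice for u1 ends in contradiction.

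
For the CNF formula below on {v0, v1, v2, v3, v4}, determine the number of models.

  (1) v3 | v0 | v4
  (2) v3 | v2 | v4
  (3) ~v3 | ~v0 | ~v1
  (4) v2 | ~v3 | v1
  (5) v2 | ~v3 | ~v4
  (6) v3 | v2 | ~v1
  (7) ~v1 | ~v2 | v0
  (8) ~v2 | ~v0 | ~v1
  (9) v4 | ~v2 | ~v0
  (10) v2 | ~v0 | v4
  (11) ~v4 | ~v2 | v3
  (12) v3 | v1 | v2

4

There are 2^5 = 32 truth assignments over (v0, v1, v2, v3, v4).
Split on v1. With v1 = 1, the clauses containing v1 are satisfied and ~v1 drops from the rest; 1 of the 2^4 = 16 assignments to the other variables satisfy what remains.
With v1 = 0, by the same count on the reduced clause set, 3 assignments work.
Total: 1 + 3 = 4.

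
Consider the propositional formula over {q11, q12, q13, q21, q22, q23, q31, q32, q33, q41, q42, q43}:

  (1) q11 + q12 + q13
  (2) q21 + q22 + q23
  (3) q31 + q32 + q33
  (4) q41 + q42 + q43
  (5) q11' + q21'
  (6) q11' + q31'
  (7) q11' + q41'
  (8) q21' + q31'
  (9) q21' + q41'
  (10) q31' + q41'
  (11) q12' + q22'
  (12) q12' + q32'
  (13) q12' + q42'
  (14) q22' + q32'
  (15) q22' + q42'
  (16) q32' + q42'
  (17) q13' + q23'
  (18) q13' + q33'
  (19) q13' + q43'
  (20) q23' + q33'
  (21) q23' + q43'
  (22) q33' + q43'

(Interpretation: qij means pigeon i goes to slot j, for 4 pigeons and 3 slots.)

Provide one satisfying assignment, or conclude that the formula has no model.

Branch on q11: set q11 = 0.
Branch on q12: set q12 = 1.
Unit clause (q22') forces q22 = 0.
Unit clause (q32') forces q32 = 0.
Unit clause (q42') forces q42 = 0.
Branch on q21: set q21 = 1.
Unit clause (q31') forces q31 = 0.
Unit clause (q33) forces q33 = 1.
Unit clause (q41') forces q41 = 0.
Unit clause (q43) forces q43 = 1.
That conflicts with the unit clause (q43').
Backtrack on q21: now try q21 = 0.
Unit clause (q23) forces q23 = 1.
Unit clause (q13') forces q13 = 0.
Unit clause (q33') forces q33 = 0.
Unit clause (q31) forces q31 = 1.
Unit clause (q41') forces q41 = 0.
Unit clause (q43) forces q43 = 1.
That conflicts with the unit clause (q43').
Either choice for q21 ends in contradiction.
Backtrack on q12: now try q12 = 0.
Unit clause (q13) forces q13 = 1.
Unit clause (q23') forces q23 = 0.
Unit clause (q33') forces q33 = 0.
Unit clause (q43') forces q43 = 0.
Branch on q21: set q21 = 1.
Unit clause (q31') forces q31 = 0.
Unit clause (q32) forces q32 = 1.
Unit clause (q41') forces q41 = 0.
Unit clause (q42) forces q42 = 1.
That conflicts with the unit clause (q42').
Backtrack on q21: now try q21 = 0.
Unit clause (q22) forces q22 = 1.
Unit clause (q32') forces q32 = 0.
Unit clause (q31) forces q31 = 1.
Unit clause (q41') forces q41 = 0.
Unit clause (q42) forces q42 = 1.
That conflicts with the unit clause (q42').
Either choice for q21 ends in contradiction.
Either choice for q12 ends in contradiction.
Backtrack on q11: now try q11 = 1.
Unit clause (q21') forces q21 = 0.
Unit clause (q31') forces q31 = 0.
Unit clause (q41') forces q41 = 0.
Branch on q22: set q22 = 1.
Unit clause (q12') forces q12 = 0.
Unit clause (q32') forces q32 = 0.
Unit clause (q33) forces q33 = 1.
Unit clause (q42') forces q42 = 0.
Unit clause (q43) forces q43 = 1.
That conflicts with the unit clause (q43').
Backtrack on q22: now try q22 = 0.
Unit clause (q23) forces q23 = 1.
Unit clause (q13') forces q13 = 0.
Unit clause (q33') forces q33 = 0.
Unit clause (q32) forces q32 = 1.
Unit clause (q12') forces q12 = 0.
Unit clause (q42') forces q42 = 0.
Unit clause (q43) forces q43 = 1.
That conflicts with the unit clause (q43').
Either choice for q22 ends in contradiction.
Either choice for q11 ends in contradiction.

UNSATISFIABLE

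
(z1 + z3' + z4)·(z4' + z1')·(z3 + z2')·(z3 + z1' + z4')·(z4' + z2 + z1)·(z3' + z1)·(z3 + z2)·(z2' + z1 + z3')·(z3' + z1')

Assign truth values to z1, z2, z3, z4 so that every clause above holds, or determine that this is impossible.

UNSATISFIABLE

Branch on z4: set z4 = 0.
Branch on z1: set z1 = 1.
Unit clause (z3') forces z3 = 0.
Unit clause (z2') forces z2 = 0.
But (z2) is also a unit clause — contradiction.
Backtrack on z1: now try z1 = 0.
Unit clause (z3') forces z3 = 0.
Unit clause (z2') forces z2 = 0.
But (z2) is also a unit clause — contradiction.
Neither z1 = 1 nor z1 = 0 works.
Backtrack on z4: now try z4 = 1.
Unit clause (z1') forces z1 = 0.
Unit clause (z2) forces z2 = 1.
Unit clause (z3) forces z3 = 1.
But (z3') is also a unit clause — contradiction.
Neither z4 = 1 nor z4 = 0 works.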